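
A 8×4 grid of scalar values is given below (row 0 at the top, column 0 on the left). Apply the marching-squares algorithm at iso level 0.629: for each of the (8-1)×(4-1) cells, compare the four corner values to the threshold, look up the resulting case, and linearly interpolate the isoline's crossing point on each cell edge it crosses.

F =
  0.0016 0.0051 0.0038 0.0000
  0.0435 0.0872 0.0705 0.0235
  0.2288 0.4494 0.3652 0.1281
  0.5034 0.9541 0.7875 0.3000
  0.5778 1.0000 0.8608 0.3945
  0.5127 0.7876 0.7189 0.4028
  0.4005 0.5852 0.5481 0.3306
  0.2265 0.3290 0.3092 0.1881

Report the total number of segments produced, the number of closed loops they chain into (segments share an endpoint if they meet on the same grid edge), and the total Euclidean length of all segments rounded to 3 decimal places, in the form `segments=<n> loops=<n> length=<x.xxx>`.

segments=10 loops=1 length=9.197

cell (2,0): code 0100 → (2.356,1.000)–(3.000,0.279)
cell (2,1): code 1100 → (2.625,2.000)–(2.356,1.000)
cell (2,2): code 1000 → (3.000,2.325)–(2.625,2.000)
cell (3,0): code 0110 → (3.000,0.279)–(4.000,0.121)
cell (3,2): code 1001 → (4.000,2.497)–(3.000,2.325)
cell (4,0): code 0110 → (4.000,0.121)–(5.000,0.423)
cell (4,2): code 1001 → (5.000,2.284)–(4.000,2.497)
cell (5,0): code 0010 → (5.000,0.423)–(5.784,1.000)
cell (5,1): code 0011 → (5.784,1.000)–(5.526,2.000)
cell (5,2): code 0001 → (5.526,2.000)–(5.000,2.284)
total: 10 segments, chained into 1 closed loop(s), length Σ = 9.196957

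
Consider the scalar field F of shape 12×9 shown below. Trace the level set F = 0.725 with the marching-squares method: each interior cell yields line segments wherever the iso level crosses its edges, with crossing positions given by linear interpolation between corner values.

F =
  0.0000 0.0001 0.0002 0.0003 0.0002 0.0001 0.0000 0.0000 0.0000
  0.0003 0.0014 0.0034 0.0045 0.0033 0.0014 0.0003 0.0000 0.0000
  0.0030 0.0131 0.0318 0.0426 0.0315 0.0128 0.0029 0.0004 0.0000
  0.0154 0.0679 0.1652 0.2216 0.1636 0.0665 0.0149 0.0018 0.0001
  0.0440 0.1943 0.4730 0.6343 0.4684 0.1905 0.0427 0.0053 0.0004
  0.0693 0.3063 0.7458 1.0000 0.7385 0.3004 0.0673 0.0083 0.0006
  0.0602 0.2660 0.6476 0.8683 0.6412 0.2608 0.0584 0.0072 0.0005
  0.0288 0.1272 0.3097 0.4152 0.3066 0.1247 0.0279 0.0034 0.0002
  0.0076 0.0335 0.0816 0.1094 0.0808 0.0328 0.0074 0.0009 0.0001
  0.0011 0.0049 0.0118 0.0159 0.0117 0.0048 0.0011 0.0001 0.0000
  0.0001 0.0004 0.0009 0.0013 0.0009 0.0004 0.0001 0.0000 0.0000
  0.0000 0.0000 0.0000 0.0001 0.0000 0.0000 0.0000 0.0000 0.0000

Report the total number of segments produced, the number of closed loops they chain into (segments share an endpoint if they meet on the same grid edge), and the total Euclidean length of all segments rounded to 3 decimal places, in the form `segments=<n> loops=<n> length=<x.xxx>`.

cell (4,1): code 0100 → (4.924,2.000)–(5.000,1.953)
cell (4,2): code 1100 → (4.248,3.000)–(4.924,2.000)
cell (4,3): code 1100 → (4.950,4.000)–(4.248,3.000)
cell (4,4): code 1000 → (5.000,4.031)–(4.950,4.000)
cell (5,1): code 0010 → (5.000,1.953)–(5.212,2.000)
cell (5,2): code 0111 → (5.212,2.000)–(6.000,2.351)
cell (5,3): code 1011 → (6.000,3.631)–(5.139,4.000)
cell (5,4): code 0001 → (5.139,4.000)–(5.000,4.031)
cell (6,2): code 0010 → (6.000,2.351)–(6.316,3.000)
cell (6,3): code 0001 → (6.316,3.000)–(6.000,3.631)
total: 10 segments, chained into 1 closed loop(s), length Σ = 6.164039

segments=10 loops=1 length=6.164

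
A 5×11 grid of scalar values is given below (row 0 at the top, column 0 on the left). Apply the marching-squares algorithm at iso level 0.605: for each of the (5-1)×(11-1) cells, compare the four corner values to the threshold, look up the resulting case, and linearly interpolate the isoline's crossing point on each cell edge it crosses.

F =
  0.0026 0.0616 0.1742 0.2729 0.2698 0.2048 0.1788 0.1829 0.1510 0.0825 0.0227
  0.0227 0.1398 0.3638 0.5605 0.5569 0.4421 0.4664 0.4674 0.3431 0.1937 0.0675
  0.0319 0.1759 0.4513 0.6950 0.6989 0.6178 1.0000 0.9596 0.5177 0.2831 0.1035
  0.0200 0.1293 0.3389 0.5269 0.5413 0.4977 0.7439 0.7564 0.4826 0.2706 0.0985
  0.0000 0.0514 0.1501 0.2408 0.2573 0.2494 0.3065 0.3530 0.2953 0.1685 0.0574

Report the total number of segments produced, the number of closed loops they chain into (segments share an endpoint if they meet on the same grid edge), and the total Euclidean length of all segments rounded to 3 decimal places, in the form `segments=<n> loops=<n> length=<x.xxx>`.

segments=14 loops=1 length=13.313

cell (1,2): code 0100 → (1.331,3.000)–(2.000,2.631)
cell (1,3): code 1100 → (1.339,4.000)–(1.331,3.000)
cell (1,4): code 1100 → (1.927,5.000)–(1.339,4.000)
cell (1,5): code 1100 → (1.260,6.000)–(1.927,5.000)
cell (1,6): code 1100 → (1.280,7.000)–(1.260,6.000)
cell (1,7): code 1000 → (2.000,7.802)–(1.280,7.000)
cell (2,2): code 0010 → (2.000,2.631)–(2.535,3.000)
cell (2,3): code 0011 → (2.535,3.000)–(2.596,4.000)
cell (2,4): code 0011 → (2.596,4.000)–(2.107,5.000)
cell (2,5): code 0111 → (2.107,5.000)–(3.000,5.436)
cell (2,7): code 1001 → (3.000,7.553)–(2.000,7.802)
cell (3,5): code 0010 → (3.000,5.436)–(3.318,6.000)
cell (3,6): code 0011 → (3.318,6.000)–(3.375,7.000)
cell (3,7): code 0001 → (3.375,7.000)–(3.000,7.553)
total: 14 segments, chained into 1 closed loop(s), length Σ = 13.313027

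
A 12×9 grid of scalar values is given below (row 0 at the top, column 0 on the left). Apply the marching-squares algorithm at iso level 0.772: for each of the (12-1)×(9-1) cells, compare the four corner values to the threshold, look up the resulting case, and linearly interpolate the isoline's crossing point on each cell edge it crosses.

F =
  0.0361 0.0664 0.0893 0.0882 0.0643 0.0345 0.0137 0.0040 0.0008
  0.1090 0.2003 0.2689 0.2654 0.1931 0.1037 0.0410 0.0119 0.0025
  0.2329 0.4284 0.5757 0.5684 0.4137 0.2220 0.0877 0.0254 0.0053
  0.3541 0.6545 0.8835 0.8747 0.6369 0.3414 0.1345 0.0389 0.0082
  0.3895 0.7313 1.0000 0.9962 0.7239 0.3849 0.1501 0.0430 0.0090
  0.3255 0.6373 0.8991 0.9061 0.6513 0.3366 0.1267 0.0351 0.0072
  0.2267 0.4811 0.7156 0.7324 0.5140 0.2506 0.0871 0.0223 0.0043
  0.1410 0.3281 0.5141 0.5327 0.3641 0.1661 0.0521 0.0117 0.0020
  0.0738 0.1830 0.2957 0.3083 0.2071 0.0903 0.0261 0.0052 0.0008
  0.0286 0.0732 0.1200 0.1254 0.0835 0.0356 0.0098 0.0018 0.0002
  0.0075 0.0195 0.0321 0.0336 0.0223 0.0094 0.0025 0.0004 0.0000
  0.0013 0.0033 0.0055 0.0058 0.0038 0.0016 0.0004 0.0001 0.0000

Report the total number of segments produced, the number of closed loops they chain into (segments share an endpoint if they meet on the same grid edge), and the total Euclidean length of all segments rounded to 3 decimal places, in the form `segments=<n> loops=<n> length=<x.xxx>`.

cell (2,1): code 0100 → (2.638,2.000)–(3.000,1.513)
cell (2,2): code 1100 → (2.665,3.000)–(2.638,2.000)
cell (2,3): code 1000 → (3.000,3.432)–(2.665,3.000)
cell (3,1): code 0110 → (3.000,1.513)–(4.000,1.151)
cell (3,3): code 1001 → (4.000,3.823)–(3.000,3.432)
cell (4,1): code 0110 → (4.000,1.151)–(5.000,1.515)
cell (4,3): code 1001 → (5.000,3.526)–(4.000,3.823)
cell (5,1): code 0010 → (5.000,1.515)–(5.693,2.000)
cell (5,2): code 0011 → (5.693,2.000)–(5.772,3.000)
cell (5,3): code 0001 → (5.772,3.000)–(5.000,3.526)
total: 10 segments, chained into 1 closed loop(s), length Σ = 9.181652

segments=10 loops=1 length=9.182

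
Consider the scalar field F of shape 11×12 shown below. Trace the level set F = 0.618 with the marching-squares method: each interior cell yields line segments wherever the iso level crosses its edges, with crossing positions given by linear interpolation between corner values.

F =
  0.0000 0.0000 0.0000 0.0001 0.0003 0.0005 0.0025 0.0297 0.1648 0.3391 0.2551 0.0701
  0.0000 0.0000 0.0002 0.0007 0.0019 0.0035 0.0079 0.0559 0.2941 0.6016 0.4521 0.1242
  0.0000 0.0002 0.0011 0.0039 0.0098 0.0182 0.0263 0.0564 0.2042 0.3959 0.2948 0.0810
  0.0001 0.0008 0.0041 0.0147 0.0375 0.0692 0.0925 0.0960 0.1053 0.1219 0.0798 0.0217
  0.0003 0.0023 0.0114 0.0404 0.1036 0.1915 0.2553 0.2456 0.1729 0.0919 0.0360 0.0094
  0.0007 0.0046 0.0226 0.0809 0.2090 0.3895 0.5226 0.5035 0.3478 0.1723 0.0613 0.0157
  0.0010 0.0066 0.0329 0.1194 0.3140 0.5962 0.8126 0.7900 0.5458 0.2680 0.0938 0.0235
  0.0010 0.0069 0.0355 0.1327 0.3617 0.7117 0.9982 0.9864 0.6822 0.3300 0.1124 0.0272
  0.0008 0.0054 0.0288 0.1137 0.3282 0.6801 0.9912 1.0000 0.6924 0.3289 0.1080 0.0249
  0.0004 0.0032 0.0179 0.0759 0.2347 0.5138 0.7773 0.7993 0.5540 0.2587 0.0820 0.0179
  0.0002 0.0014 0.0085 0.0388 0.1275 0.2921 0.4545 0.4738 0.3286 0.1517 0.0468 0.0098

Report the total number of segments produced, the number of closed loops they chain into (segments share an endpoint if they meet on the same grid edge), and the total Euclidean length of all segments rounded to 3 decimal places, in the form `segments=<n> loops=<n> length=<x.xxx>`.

segments=16 loops=1 length=12.202

cell (5,5): code 0100 → (5.329,6.000)–(6.000,5.101)
cell (5,6): code 1100 → (5.400,7.000)–(5.329,6.000)
cell (5,7): code 1000 → (6.000,7.704)–(5.400,7.000)
cell (6,4): code 0100 → (6.189,5.000)–(7.000,4.732)
cell (6,5): code 1110 → (6.000,5.101)–(6.189,5.000)
cell (6,7): code 1101 → (6.529,8.000)–(6.000,7.704)
cell (6,8): code 1000 → (7.000,8.182)–(6.529,8.000)
cell (7,4): code 0110 → (7.000,4.732)–(8.000,4.824)
cell (7,8): code 1001 → (8.000,8.205)–(7.000,8.182)
cell (8,4): code 0010 → (8.000,4.824)–(8.373,5.000)
cell (8,5): code 0111 → (8.373,5.000)–(9.000,5.395)
cell (8,7): code 1011 → (9.000,7.739)–(8.538,8.000)
cell (8,8): code 0001 → (8.538,8.000)–(8.000,8.205)
cell (9,5): code 0010 → (9.000,5.395)–(9.493,6.000)
cell (9,6): code 0011 → (9.493,6.000)–(9.557,7.000)
cell (9,7): code 0001 → (9.557,7.000)–(9.000,7.739)
total: 16 segments, chained into 1 closed loop(s), length Σ = 12.201692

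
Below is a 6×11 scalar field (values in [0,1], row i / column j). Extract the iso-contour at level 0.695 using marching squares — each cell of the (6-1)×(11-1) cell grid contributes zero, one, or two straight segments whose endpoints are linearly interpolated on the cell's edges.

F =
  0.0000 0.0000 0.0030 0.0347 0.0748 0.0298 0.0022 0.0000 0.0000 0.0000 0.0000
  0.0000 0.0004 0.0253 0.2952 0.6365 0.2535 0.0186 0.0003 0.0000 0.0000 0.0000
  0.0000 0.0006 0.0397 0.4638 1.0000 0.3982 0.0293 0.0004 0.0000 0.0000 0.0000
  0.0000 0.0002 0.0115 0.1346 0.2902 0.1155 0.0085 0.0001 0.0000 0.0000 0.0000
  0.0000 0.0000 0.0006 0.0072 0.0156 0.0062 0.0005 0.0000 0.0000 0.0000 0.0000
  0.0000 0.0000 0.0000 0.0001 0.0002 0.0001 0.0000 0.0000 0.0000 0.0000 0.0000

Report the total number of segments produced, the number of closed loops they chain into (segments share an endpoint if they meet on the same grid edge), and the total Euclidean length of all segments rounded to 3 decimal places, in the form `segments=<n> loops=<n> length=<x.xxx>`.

segments=4 loops=1 length=3.371

cell (1,3): code 0100 → (1.161,4.000)–(2.000,3.431)
cell (1,4): code 1000 → (2.000,4.507)–(1.161,4.000)
cell (2,3): code 0010 → (2.000,3.431)–(2.430,4.000)
cell (2,4): code 0001 → (2.430,4.000)–(2.000,4.507)
total: 4 segments, chained into 1 closed loop(s), length Σ = 3.371279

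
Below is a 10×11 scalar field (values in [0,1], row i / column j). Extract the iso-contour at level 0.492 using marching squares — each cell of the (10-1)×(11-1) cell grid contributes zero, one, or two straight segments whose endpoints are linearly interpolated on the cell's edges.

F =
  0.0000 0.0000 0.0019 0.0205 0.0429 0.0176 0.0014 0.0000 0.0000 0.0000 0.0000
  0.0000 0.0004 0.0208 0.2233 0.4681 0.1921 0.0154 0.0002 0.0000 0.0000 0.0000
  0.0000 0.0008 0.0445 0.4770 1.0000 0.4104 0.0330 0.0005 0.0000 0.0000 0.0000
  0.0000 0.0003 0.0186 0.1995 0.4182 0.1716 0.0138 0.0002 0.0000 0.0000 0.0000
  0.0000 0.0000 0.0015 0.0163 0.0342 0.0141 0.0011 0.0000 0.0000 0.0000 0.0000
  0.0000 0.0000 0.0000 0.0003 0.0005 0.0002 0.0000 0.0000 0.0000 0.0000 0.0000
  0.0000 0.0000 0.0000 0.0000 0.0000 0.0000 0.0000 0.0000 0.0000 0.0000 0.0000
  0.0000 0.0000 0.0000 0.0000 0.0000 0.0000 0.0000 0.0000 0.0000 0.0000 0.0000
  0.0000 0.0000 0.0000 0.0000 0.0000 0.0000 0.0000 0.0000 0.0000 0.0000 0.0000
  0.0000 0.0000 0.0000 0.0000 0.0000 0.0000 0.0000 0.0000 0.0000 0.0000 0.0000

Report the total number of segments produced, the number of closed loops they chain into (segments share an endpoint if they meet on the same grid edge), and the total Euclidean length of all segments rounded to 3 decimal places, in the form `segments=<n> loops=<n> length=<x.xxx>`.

cell (1,3): code 0100 → (1.045,4.000)–(2.000,3.029)
cell (1,4): code 1000 → (2.000,4.862)–(1.045,4.000)
cell (2,3): code 0010 → (2.000,3.029)–(2.873,4.000)
cell (2,4): code 0001 → (2.873,4.000)–(2.000,4.862)
total: 4 segments, chained into 1 closed loop(s), length Σ = 5.181254

segments=4 loops=1 length=5.181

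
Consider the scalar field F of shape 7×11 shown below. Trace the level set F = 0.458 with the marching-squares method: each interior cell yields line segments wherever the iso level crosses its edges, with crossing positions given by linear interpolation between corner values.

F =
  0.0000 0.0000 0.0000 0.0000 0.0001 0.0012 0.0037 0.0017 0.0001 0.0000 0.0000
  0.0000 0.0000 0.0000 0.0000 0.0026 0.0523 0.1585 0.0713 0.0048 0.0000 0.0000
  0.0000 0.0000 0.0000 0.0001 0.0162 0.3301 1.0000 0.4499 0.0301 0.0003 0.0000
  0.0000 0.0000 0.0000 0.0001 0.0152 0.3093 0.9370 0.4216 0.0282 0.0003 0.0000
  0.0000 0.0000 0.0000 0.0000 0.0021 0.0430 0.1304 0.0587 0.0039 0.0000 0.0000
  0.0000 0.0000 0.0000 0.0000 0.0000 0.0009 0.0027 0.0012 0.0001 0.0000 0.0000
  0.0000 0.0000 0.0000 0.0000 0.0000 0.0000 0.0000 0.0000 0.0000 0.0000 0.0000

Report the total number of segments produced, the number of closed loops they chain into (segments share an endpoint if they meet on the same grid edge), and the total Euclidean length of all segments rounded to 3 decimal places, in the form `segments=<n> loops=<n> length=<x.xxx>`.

segments=6 loops=1 length=6.284

cell (1,5): code 0100 → (1.356,6.000)–(2.000,5.191)
cell (1,6): code 1000 → (2.000,6.985)–(1.356,6.000)
cell (2,5): code 0110 → (2.000,5.191)–(3.000,5.237)
cell (2,6): code 1001 → (3.000,6.929)–(2.000,6.985)
cell (3,5): code 0010 → (3.000,5.237)–(3.594,6.000)
cell (3,6): code 0001 → (3.594,6.000)–(3.000,6.929)
total: 6 segments, chained into 1 closed loop(s), length Σ = 6.283734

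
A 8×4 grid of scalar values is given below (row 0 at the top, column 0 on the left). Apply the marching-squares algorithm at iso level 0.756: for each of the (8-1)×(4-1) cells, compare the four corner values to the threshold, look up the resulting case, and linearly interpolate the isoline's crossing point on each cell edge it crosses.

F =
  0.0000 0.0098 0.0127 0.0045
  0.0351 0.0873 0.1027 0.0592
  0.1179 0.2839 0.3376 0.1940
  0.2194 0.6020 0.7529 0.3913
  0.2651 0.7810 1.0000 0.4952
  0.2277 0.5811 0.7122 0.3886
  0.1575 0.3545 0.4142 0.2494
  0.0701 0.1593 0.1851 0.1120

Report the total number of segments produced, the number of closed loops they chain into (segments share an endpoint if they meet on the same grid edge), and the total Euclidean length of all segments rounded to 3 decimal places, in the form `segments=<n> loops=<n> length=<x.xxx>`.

segments=6 loops=1 length=4.902

cell (3,0): code 0100 → (3.860,1.000)–(4.000,0.952)
cell (3,1): code 1100 → (3.013,2.000)–(3.860,1.000)
cell (3,2): code 1000 → (4.000,2.483)–(3.013,2.000)
cell (4,0): code 0010 → (4.000,0.952)–(4.125,1.000)
cell (4,1): code 0011 → (4.125,1.000)–(4.848,2.000)
cell (4,2): code 0001 → (4.848,2.000)–(4.000,2.483)
total: 6 segments, chained into 1 closed loop(s), length Σ = 4.902138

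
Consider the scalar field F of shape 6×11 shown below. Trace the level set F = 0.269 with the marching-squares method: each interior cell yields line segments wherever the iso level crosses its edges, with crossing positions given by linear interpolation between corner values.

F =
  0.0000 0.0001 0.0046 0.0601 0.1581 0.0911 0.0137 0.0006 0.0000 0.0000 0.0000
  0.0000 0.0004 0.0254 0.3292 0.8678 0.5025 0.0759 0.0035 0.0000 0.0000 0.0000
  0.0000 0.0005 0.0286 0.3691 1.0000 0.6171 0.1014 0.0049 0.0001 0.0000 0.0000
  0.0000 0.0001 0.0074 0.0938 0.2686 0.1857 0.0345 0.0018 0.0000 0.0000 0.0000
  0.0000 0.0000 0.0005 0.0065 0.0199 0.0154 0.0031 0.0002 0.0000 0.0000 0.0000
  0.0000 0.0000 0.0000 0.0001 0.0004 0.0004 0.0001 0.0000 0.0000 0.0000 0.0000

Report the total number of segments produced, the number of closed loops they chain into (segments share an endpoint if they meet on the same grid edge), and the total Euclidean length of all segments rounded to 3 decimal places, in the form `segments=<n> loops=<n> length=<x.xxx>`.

segments=10 loops=1 length=9.037

cell (0,2): code 0100 → (0.776,3.000)–(1.000,2.802)
cell (0,3): code 1100 → (0.156,4.000)–(0.776,3.000)
cell (0,4): code 1100 → (0.432,5.000)–(0.156,4.000)
cell (0,5): code 1000 → (1.000,5.547)–(0.432,5.000)
cell (1,2): code 0110 → (1.000,2.802)–(2.000,2.706)
cell (1,5): code 1001 → (2.000,5.675)–(1.000,5.547)
cell (2,2): code 0010 → (2.000,2.706)–(2.364,3.000)
cell (2,3): code 0011 → (2.364,3.000)–(2.999,4.000)
cell (2,4): code 0011 → (2.999,4.000)–(2.807,5.000)
cell (2,5): code 0001 → (2.807,5.000)–(2.000,5.675)
total: 10 segments, chained into 1 closed loop(s), length Σ = 9.037094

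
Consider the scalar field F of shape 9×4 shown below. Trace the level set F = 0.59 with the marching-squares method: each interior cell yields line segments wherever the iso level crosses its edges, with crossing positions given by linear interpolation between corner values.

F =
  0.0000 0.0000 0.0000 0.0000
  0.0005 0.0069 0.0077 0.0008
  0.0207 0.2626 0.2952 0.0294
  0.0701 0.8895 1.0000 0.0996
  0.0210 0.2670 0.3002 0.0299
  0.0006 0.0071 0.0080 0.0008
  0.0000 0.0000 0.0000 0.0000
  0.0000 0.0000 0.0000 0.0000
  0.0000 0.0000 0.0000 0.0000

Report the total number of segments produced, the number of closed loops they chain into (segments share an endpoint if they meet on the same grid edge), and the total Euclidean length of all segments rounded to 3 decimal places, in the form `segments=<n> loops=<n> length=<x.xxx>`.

segments=6 loops=1 length=4.697

cell (2,0): code 0100 → (2.522,1.000)–(3.000,0.634)
cell (2,1): code 1100 → (2.418,2.000)–(2.522,1.000)
cell (2,2): code 1000 → (3.000,2.455)–(2.418,2.000)
cell (3,0): code 0010 → (3.000,0.634)–(3.481,1.000)
cell (3,1): code 0011 → (3.481,1.000)–(3.586,2.000)
cell (3,2): code 0001 → (3.586,2.000)–(3.000,2.455)
total: 6 segments, chained into 1 closed loop(s), length Σ = 4.697390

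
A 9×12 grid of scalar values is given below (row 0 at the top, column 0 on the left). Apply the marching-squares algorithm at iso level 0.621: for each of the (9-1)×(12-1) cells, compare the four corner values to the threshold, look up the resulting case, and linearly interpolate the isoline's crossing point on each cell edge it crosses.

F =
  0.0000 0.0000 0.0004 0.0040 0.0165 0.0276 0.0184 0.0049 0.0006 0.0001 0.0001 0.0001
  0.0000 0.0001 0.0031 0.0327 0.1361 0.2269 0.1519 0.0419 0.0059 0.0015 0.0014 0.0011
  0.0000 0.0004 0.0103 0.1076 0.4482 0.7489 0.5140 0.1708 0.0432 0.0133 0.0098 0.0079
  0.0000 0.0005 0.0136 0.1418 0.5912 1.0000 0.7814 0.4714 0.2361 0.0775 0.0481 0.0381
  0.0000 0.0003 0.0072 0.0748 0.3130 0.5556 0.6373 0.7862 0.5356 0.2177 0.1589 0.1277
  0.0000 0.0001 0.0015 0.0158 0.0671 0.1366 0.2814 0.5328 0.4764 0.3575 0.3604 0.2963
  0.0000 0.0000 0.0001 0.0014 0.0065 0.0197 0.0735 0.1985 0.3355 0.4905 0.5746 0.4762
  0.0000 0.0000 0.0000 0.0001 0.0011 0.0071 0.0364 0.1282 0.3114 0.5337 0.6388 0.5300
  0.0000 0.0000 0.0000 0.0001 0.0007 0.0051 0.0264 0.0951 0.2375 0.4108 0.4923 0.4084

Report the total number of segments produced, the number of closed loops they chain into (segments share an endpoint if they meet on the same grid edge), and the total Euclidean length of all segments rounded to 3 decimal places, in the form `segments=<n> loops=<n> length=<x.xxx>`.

cell (1,4): code 0100 → (1.755,5.000)–(2.000,4.575)
cell (1,5): code 1000 → (2.000,5.544)–(1.755,5.000)
cell (2,4): code 0110 → (2.000,4.575)–(3.000,4.073)
cell (2,5): code 1101 → (2.400,6.000)–(2.000,5.544)
cell (2,6): code 1000 → (3.000,6.517)–(2.400,6.000)
cell (3,4): code 0010 → (3.000,4.073)–(3.853,5.000)
cell (3,5): code 0111 → (3.853,5.000)–(4.000,5.800)
cell (3,6): code 1101 → (3.475,7.000)–(3.000,6.517)
cell (3,7): code 1000 → (4.000,7.659)–(3.475,7.000)
cell (4,5): code 0010 → (4.000,5.800)–(4.046,6.000)
cell (4,6): code 0011 → (4.046,6.000)–(4.652,7.000)
cell (4,7): code 0001 → (4.652,7.000)–(4.000,7.659)
cell (6,9): code 0100 → (6.723,10.000)–(7.000,9.831)
cell (6,10): code 1000 → (7.000,10.164)–(6.723,10.000)
cell (7,9): code 0010 → (7.000,9.831)–(7.122,10.000)
cell (7,10): code 0001 → (7.122,10.000)–(7.000,10.164)
total: 16 segments, chained into 2 closed loop(s), length Σ = 10.558982

segments=16 loops=2 length=10.559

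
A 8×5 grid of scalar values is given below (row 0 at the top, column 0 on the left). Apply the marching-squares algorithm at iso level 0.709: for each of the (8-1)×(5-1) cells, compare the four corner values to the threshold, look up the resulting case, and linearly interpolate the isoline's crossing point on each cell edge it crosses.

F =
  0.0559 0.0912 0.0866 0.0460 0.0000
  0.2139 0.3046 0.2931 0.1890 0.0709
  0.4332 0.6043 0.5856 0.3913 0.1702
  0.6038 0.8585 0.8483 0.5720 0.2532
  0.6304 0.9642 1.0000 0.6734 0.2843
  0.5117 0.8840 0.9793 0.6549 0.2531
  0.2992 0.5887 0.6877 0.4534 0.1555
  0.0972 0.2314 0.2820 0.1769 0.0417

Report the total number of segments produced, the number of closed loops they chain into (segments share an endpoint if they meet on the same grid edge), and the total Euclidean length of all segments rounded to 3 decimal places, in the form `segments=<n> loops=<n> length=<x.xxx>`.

cell (2,0): code 0100 → (2.412,1.000)–(3.000,0.413)
cell (2,1): code 1100 → (2.470,2.000)–(2.412,1.000)
cell (2,2): code 1000 → (3.000,2.504)–(2.470,2.000)
cell (3,0): code 0110 → (3.000,0.413)–(4.000,0.235)
cell (3,2): code 1001 → (4.000,2.891)–(3.000,2.504)
cell (4,0): code 0110 → (4.000,0.235)–(5.000,0.530)
cell (4,2): code 1001 → (5.000,2.833)–(4.000,2.891)
cell (5,0): code 0010 → (5.000,0.530)–(5.593,1.000)
cell (5,1): code 0011 → (5.593,1.000)–(5.927,2.000)
cell (5,2): code 0001 → (5.927,2.000)–(5.000,2.833)
total: 10 segments, chained into 1 closed loop(s), length Σ = 9.753460

segments=10 loops=1 length=9.753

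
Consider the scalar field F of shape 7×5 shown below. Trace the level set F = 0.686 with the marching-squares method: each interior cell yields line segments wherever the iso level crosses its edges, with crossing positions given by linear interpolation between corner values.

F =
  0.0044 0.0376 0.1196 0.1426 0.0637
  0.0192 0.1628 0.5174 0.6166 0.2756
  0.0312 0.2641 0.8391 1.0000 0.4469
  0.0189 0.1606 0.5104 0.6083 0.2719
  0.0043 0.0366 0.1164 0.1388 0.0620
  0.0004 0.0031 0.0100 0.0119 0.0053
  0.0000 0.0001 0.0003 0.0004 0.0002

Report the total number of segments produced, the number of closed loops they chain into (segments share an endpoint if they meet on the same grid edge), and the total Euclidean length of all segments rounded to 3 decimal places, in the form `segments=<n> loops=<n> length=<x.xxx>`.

cell (1,1): code 0100 → (1.524,2.000)–(2.000,1.734)
cell (1,2): code 1100 → (1.181,3.000)–(1.524,2.000)
cell (1,3): code 1000 → (2.000,3.568)–(1.181,3.000)
cell (2,1): code 0010 → (2.000,1.734)–(2.466,2.000)
cell (2,2): code 0011 → (2.466,2.000)–(2.802,3.000)
cell (2,3): code 0001 → (2.802,3.000)–(2.000,3.568)
total: 6 segments, chained into 1 closed loop(s), length Σ = 5.172756

segments=6 loops=1 length=5.173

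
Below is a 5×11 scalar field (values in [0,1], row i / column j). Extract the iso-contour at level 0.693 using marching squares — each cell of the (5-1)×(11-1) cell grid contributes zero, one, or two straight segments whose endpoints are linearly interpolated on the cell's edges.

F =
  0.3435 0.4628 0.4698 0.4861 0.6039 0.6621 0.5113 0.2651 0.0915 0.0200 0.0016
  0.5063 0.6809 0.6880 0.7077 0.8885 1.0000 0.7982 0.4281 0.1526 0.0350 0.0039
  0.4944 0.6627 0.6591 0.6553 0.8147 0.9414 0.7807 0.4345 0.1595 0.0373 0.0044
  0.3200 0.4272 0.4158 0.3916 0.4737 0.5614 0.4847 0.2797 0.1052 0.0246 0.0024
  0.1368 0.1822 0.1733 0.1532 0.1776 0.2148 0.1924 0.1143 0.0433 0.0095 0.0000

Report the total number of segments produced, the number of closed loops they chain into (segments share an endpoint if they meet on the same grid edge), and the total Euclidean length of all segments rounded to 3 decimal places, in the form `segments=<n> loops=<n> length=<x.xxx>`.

cell (0,2): code 0100 → (0.934,3.000)–(1.000,2.254)
cell (0,3): code 1100 → (0.313,4.000)–(0.934,3.000)
cell (0,4): code 1100 → (0.091,5.000)–(0.313,4.000)
cell (0,5): code 1100 → (0.633,6.000)–(0.091,5.000)
cell (0,6): code 1000 → (1.000,6.284)–(0.633,6.000)
cell (1,2): code 0010 → (1.000,2.254)–(1.281,3.000)
cell (1,3): code 0111 → (1.281,3.000)–(2.000,3.237)
cell (1,6): code 1001 → (2.000,6.253)–(1.000,6.284)
cell (2,3): code 0010 → (2.000,3.237)–(2.357,4.000)
cell (2,4): code 0011 → (2.357,4.000)–(2.654,5.000)
cell (2,5): code 0011 → (2.654,5.000)–(2.296,6.000)
cell (2,6): code 0001 → (2.296,6.000)–(2.000,6.253)
total: 12 segments, chained into 1 closed loop(s), length Σ = 10.444314

segments=12 loops=1 length=10.444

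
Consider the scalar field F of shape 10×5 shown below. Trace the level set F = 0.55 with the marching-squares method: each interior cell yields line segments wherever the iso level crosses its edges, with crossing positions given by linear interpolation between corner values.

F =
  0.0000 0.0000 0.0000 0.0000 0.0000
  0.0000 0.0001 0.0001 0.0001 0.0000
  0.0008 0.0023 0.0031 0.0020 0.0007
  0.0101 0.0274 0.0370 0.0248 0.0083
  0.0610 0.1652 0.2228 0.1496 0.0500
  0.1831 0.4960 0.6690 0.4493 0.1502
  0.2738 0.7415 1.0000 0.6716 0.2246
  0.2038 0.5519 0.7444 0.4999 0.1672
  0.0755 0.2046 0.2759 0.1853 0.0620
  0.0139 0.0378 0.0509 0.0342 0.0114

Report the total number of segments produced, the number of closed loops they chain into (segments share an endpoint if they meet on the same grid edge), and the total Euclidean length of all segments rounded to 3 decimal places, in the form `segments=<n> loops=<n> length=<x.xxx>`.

cell (4,1): code 0100 → (4.733,2.000)–(5.000,1.312)
cell (4,2): code 1000 → (5.000,2.542)–(4.733,2.000)
cell (5,0): code 0100 → (5.220,1.000)–(6.000,0.591)
cell (5,1): code 1110 → (5.000,1.312)–(5.220,1.000)
cell (5,2): code 1101 → (5.453,3.000)–(5.000,2.542)
cell (5,3): code 1000 → (6.000,3.272)–(5.453,3.000)
cell (6,0): code 0110 → (6.000,0.591)–(7.000,0.995)
cell (6,2): code 1011 → (7.000,2.795)–(6.708,3.000)
cell (6,3): code 0001 → (6.708,3.000)–(6.000,3.272)
cell (7,0): code 0010 → (7.000,0.995)–(7.005,1.000)
cell (7,1): code 0011 → (7.005,1.000)–(7.415,2.000)
cell (7,2): code 0001 → (7.415,2.000)–(7.000,2.795)
total: 12 segments, chained into 1 closed loop(s), length Σ = 8.038576

segments=12 loops=1 length=8.039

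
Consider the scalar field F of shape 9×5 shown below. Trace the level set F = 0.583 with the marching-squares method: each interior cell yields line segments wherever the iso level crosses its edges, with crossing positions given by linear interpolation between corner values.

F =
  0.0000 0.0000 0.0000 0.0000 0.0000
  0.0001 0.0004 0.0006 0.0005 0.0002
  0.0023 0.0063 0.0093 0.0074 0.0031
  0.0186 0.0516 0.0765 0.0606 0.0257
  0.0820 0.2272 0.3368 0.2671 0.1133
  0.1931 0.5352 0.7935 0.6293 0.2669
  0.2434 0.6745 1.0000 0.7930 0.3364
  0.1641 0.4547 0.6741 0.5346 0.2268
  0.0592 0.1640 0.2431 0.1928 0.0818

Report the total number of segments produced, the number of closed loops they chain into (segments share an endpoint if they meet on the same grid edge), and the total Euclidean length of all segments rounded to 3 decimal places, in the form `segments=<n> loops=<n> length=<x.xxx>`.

segments=12 loops=1 length=8.079

cell (4,1): code 0100 → (4.539,2.000)–(5.000,1.185)
cell (4,2): code 1100 → (4.872,3.000)–(4.539,2.000)
cell (4,3): code 1000 → (5.000,3.128)–(4.872,3.000)
cell (5,0): code 0100 → (5.343,1.000)–(6.000,0.788)
cell (5,1): code 1110 → (5.000,1.185)–(5.343,1.000)
cell (5,3): code 1001 → (6.000,3.460)–(5.000,3.128)
cell (6,0): code 0010 → (6.000,0.788)–(6.416,1.000)
cell (6,1): code 0111 → (6.416,1.000)–(7.000,1.585)
cell (6,2): code 1011 → (7.000,2.653)–(6.813,3.000)
cell (6,3): code 0001 → (6.813,3.000)–(6.000,3.460)
cell (7,1): code 0010 → (7.000,1.585)–(7.211,2.000)
cell (7,2): code 0001 → (7.211,2.000)–(7.000,2.653)
total: 12 segments, chained into 1 closed loop(s), length Σ = 8.078823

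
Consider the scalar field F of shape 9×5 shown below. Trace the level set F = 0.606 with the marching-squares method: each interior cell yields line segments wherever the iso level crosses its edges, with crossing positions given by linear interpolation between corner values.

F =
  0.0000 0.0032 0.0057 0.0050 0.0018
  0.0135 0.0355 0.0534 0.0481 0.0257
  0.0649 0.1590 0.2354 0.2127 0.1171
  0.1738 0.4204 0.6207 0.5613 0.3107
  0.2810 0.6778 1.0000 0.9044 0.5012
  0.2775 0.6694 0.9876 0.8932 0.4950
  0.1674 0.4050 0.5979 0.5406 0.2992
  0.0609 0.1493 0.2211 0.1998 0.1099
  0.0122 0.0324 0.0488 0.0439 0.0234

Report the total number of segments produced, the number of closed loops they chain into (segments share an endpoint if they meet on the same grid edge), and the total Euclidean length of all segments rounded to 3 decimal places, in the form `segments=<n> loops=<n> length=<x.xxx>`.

cell (2,1): code 0100 → (2.962,2.000)–(3.000,1.927)
cell (2,2): code 1000 → (3.000,2.247)–(2.962,2.000)
cell (3,0): code 0100 → (3.721,1.000)–(4.000,0.819)
cell (3,1): code 1110 → (3.000,1.927)–(3.721,1.000)
cell (3,2): code 1101 → (3.130,3.000)–(3.000,2.247)
cell (3,3): code 1000 → (4.000,3.740)–(3.130,3.000)
cell (4,0): code 0110 → (4.000,0.819)–(5.000,0.838)
cell (4,3): code 1001 → (5.000,3.721)–(4.000,3.740)
cell (5,0): code 0010 → (5.000,0.838)–(5.240,1.000)
cell (5,1): code 0011 → (5.240,1.000)–(5.979,2.000)
cell (5,2): code 0011 → (5.979,2.000)–(5.815,3.000)
cell (5,3): code 0001 → (5.815,3.000)–(5.000,3.721)
total: 12 segments, chained into 1 closed loop(s), length Σ = 9.380142

segments=12 loops=1 length=9.380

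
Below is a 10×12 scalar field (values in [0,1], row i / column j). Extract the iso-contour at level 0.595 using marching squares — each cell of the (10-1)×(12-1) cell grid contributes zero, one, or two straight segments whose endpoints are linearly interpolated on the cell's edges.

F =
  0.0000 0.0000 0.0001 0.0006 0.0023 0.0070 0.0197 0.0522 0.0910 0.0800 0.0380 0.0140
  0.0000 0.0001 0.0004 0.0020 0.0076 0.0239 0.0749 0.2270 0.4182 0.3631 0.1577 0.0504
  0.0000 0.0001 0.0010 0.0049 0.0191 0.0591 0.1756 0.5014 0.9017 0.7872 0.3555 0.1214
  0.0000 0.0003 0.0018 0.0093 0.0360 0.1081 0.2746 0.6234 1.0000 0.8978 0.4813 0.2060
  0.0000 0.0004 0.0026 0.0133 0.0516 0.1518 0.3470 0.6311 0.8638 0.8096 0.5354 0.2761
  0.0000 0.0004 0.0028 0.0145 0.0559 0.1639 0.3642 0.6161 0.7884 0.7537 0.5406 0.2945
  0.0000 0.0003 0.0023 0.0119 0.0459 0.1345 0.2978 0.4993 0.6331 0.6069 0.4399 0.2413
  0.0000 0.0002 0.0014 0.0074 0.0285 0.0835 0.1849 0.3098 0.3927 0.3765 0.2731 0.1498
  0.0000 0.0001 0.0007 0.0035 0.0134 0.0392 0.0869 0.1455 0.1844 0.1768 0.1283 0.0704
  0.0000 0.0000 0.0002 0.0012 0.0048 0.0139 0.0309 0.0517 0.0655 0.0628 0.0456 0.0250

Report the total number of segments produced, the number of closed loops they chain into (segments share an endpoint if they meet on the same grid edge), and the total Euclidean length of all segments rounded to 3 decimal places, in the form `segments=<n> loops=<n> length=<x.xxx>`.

segments=16 loops=1 length=12.650

cell (1,7): code 0100 → (1.366,8.000)–(2.000,7.234)
cell (1,8): code 1100 → (1.547,9.000)–(1.366,8.000)
cell (1,9): code 1000 → (2.000,9.445)–(1.547,9.000)
cell (2,6): code 0100 → (2.767,7.000)–(3.000,6.919)
cell (2,7): code 1110 → (2.000,7.234)–(2.767,7.000)
cell (2,9): code 1001 → (3.000,9.727)–(2.000,9.445)
cell (3,6): code 0110 → (3.000,6.919)–(4.000,6.873)
cell (3,9): code 1001 → (4.000,9.783)–(3.000,9.727)
cell (4,6): code 0110 → (4.000,6.873)–(5.000,6.916)
cell (4,9): code 1001 → (5.000,9.745)–(4.000,9.783)
cell (5,6): code 0010 → (5.000,6.916)–(5.181,7.000)
cell (5,7): code 0111 → (5.181,7.000)–(6.000,7.715)
cell (5,9): code 1001 → (6.000,9.071)–(5.000,9.745)
cell (6,7): code 0010 → (6.000,7.715)–(6.158,8.000)
cell (6,8): code 0011 → (6.158,8.000)–(6.052,9.000)
cell (6,9): code 0001 → (6.052,9.000)–(6.000,9.071)
total: 16 segments, chained into 1 closed loop(s), length Σ = 12.650078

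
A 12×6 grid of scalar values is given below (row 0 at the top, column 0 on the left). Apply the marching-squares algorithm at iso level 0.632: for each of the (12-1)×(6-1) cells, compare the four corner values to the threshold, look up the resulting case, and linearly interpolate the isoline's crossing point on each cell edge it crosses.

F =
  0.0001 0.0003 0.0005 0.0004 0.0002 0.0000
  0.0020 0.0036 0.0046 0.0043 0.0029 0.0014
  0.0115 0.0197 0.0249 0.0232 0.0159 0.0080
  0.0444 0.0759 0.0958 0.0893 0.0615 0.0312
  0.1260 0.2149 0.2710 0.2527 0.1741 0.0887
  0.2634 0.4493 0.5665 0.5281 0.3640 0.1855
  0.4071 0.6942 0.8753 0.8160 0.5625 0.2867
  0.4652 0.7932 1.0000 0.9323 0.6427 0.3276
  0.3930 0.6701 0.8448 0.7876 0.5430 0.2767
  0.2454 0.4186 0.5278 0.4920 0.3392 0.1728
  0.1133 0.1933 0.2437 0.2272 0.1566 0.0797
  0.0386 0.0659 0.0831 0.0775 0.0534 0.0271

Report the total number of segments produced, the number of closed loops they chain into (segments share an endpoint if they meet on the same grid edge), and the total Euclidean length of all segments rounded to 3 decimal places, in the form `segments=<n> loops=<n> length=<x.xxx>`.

segments=14 loops=1 length=10.834

cell (5,0): code 0100 → (5.746,1.000)–(6.000,0.783)
cell (5,1): code 1100 → (5.212,2.000)–(5.746,1.000)
cell (5,2): code 1100 → (5.361,3.000)–(5.212,2.000)
cell (5,3): code 1000 → (6.000,3.726)–(5.361,3.000)
cell (6,0): code 0110 → (6.000,0.783)–(7.000,0.509)
cell (6,3): code 1101 → (6.867,4.000)–(6.000,3.726)
cell (6,4): code 1000 → (7.000,4.034)–(6.867,4.000)
cell (7,0): code 0110 → (7.000,0.509)–(8.000,0.863)
cell (7,3): code 1011 → (8.000,3.636)–(7.107,4.000)
cell (7,4): code 0001 → (7.107,4.000)–(7.000,4.034)
cell (8,0): code 0010 → (8.000,0.863)–(8.151,1.000)
cell (8,1): code 0011 → (8.151,1.000)–(8.671,2.000)
cell (8,2): code 0011 → (8.671,2.000)–(8.526,3.000)
cell (8,3): code 0001 → (8.526,3.000)–(8.000,3.636)
total: 14 segments, chained into 1 closed loop(s), length Σ = 10.834309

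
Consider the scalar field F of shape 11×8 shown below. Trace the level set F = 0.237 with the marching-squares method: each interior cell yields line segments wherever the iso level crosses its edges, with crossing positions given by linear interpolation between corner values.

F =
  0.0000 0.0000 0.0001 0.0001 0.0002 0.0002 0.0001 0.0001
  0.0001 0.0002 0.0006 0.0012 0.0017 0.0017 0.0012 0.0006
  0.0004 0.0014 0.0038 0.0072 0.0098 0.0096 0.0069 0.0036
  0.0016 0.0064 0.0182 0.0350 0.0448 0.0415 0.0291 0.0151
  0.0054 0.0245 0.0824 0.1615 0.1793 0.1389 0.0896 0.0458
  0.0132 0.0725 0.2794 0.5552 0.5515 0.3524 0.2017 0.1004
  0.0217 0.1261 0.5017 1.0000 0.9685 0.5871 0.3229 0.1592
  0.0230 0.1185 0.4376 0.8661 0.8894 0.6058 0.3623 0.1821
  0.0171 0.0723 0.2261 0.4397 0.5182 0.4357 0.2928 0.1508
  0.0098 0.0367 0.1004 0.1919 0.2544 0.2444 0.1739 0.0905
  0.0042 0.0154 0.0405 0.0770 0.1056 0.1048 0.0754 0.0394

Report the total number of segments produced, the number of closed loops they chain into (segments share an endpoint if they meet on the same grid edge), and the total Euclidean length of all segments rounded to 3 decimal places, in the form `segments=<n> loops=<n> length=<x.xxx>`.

segments=20 loops=1 length=16.160

cell (4,1): code 0100 → (4.785,2.000)–(5.000,1.795)
cell (4,2): code 1100 → (4.192,3.000)–(4.785,2.000)
cell (4,3): code 1100 → (4.155,4.000)–(4.192,3.000)
cell (4,4): code 1100 → (4.459,5.000)–(4.155,4.000)
cell (4,5): code 1000 → (5.000,5.766)–(4.459,5.000)
cell (5,1): code 0110 → (5.000,1.795)–(6.000,1.295)
cell (5,5): code 1101 → (5.291,6.000)–(5.000,5.766)
cell (5,6): code 1000 → (6.000,6.525)–(5.291,6.000)
cell (6,1): code 0110 → (6.000,1.295)–(7.000,1.371)
cell (6,6): code 1001 → (7.000,6.695)–(6.000,6.525)
cell (7,1): code 0010 → (7.000,1.371)–(7.948,2.000)
cell (7,2): code 0111 → (7.948,2.000)–(8.000,2.051)
cell (7,6): code 1001 → (8.000,6.393)–(7.000,6.695)
cell (8,2): code 0010 → (8.000,2.051)–(8.818,3.000)
cell (8,3): code 0111 → (8.818,3.000)–(9.000,3.722)
cell (8,5): code 1011 → (9.000,5.105)–(8.469,6.000)
cell (8,6): code 0001 → (8.469,6.000)–(8.000,6.393)
cell (9,3): code 0010 → (9.000,3.722)–(9.117,4.000)
cell (9,4): code 0011 → (9.117,4.000)–(9.053,5.000)
cell (9,5): code 0001 → (9.053,5.000)–(9.000,5.105)
total: 20 segments, chained into 1 closed loop(s), length Σ = 16.160417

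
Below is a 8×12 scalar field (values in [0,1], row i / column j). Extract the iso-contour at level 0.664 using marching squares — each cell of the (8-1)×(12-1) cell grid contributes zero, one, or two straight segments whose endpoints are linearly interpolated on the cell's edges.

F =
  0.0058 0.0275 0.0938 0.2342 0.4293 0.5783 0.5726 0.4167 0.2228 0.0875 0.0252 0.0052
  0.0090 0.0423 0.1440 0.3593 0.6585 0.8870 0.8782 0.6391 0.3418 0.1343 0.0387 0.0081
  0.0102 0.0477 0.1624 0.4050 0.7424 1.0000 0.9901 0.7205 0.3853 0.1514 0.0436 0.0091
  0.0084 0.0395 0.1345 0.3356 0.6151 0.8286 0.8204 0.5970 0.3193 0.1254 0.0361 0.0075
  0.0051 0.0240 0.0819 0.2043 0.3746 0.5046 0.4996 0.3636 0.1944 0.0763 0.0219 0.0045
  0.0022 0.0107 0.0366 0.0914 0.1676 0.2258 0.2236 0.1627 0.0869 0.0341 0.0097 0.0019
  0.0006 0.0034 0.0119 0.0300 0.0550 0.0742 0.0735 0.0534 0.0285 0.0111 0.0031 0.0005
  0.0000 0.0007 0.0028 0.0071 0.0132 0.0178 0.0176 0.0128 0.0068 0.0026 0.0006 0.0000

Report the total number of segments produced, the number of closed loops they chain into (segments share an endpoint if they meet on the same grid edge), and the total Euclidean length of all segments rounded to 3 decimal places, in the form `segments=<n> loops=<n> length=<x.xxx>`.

segments=14 loops=1 length=10.412

cell (0,4): code 0100 → (0.278,5.000)–(1.000,4.024)
cell (0,5): code 1100 → (0.299,6.000)–(0.278,5.000)
cell (0,6): code 1000 → (1.000,6.896)–(0.299,6.000)
cell (1,3): code 0100 → (1.066,4.000)–(2.000,3.768)
cell (1,4): code 1110 → (1.000,4.024)–(1.066,4.000)
cell (1,6): code 1101 → (1.306,7.000)–(1.000,6.896)
cell (1,7): code 1000 → (2.000,7.169)–(1.306,7.000)
cell (2,3): code 0010 → (2.000,3.768)–(2.616,4.000)
cell (2,4): code 0111 → (2.616,4.000)–(3.000,4.229)
cell (2,6): code 1011 → (3.000,6.700)–(2.457,7.000)
cell (2,7): code 0001 → (2.457,7.000)–(2.000,7.169)
cell (3,4): code 0010 → (3.000,4.229)–(3.508,5.000)
cell (3,5): code 0011 → (3.508,5.000)–(3.488,6.000)
cell (3,6): code 0001 → (3.488,6.000)–(3.000,6.700)
total: 14 segments, chained into 1 closed loop(s), length Σ = 10.411596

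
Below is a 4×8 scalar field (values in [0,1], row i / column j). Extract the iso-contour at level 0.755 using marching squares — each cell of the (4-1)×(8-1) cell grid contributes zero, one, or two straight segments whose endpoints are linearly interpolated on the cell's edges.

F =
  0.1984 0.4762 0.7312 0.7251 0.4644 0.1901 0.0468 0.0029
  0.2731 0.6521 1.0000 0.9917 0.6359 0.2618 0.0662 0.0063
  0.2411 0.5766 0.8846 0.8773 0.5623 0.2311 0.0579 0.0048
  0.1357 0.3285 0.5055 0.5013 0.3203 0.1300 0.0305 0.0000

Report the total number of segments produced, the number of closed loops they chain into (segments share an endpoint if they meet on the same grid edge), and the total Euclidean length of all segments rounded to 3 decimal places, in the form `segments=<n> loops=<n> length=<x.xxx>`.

cell (0,1): code 0100 → (0.089,2.000)–(1.000,1.296)
cell (0,2): code 1100 → (0.112,3.000)–(0.089,2.000)
cell (0,3): code 1000 → (1.000,3.665)–(0.112,3.000)
cell (1,1): code 0110 → (1.000,1.296)–(2.000,1.579)
cell (1,3): code 1001 → (2.000,3.388)–(1.000,3.665)
cell (2,1): code 0010 → (2.000,1.579)–(2.342,2.000)
cell (2,2): code 0011 → (2.342,2.000)–(2.325,3.000)
cell (2,3): code 0001 → (2.325,3.000)–(2.000,3.388)
total: 8 segments, chained into 1 closed loop(s), length Σ = 7.387369

segments=8 loops=1 length=7.387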